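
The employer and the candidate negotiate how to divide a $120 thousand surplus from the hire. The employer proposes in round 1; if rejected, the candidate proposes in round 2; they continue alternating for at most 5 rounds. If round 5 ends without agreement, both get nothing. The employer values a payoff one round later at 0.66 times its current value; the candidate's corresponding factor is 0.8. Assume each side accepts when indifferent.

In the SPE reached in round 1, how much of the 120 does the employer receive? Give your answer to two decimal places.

70.13

By backward induction:
Round 5 (the employer proposes): rejection yields 0 for the candidate; the employer offers 0 and keeps 120.
Round 4 (the candidate proposes): the employer can get 120 next round, worth 0.66 × 120 = 79.2 now, so the candidate offers 79.2, keeping 40.8.
Round 3 (the employer proposes): the candidate can get 40.8 next round, worth 0.8 × 40.8 = 32.64 now. The employer offers 32.64 and keeps 120 − 32.64 = 87.36.
Round 2 (the candidate proposes): the employer can get 87.36 next round, worth 0.66 × 87.36 = 57.6576 now. The candidate offers 57.6576 and keeps 120 − 57.6576 = 62.3424.
Round 1 (the employer proposes): the candidate can get 62.3424 next round, worth 0.8 × 62.3424 = 49.87392 now, so the employer offers 49.87392, keeping 70.12608.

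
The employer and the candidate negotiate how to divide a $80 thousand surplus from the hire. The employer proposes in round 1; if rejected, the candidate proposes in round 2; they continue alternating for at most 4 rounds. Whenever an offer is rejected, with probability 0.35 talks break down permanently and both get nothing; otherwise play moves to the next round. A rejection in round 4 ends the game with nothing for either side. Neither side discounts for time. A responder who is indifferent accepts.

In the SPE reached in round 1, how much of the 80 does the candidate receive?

Round 4 (the candidate proposes): rejection yields 0 for the employer; the candidate offers 0 and keeps 80.
Round 3 (the employer proposes): rejecting gives the candidate an expected 0.65 × 80 = 52, so the employer offers 52, keeping 28.
Round 2 (the candidate proposes): rejecting gives the employer an expected 0.65 × 28 = 18.2; the candidate offers that and keeps 61.8.
Round 1 (the employer proposes): rejecting gives the candidate an expected 0.65 × 61.8 = 40.17. The employer offers 40.17 and keeps 80 − 40.17 = 39.83.

40.17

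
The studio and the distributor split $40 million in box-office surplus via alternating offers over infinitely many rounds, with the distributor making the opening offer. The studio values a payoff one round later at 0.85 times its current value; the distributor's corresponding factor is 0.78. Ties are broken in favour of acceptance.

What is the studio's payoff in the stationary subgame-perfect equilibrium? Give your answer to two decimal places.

In a stationary SPE each proposer offers the other exactly their discounted continuation value.
If the distributor keeps x when proposing and the studio keeps y when proposing, then x = 40 − 0.85y and y = 40 − 0.78x.
Solving: x = 40(1 − 0.85) / (1 − 0.78·0.85) = 6 / 0.337 ≈ 17.8042.
The studio gets 40 − 17.8042 ≈ 22.1958.

22.20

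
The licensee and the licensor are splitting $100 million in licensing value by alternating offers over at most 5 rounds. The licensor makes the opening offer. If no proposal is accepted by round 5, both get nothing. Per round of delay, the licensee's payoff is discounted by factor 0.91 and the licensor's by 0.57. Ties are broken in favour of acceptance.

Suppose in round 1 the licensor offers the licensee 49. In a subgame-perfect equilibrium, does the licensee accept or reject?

Work out the licensee's continuation value if the offer is rejected.
Round 5 (the licensor proposes): the licensee will accept anything ≥ 0, so the licensor offers 0 and keeps 100.
Round 4 (the licensee proposes): the licensor can get 100 next round, worth 0.57 × 100 = 57 now. The licensee offers 57 and keeps 100 − 57 = 43.
Round 3 (the licensor proposes): the licensee can get 43 next round, worth 0.91 × 43 = 39.13 now, so the licensor offers 39.13, keeping 60.87.
Round 2 (the licensee proposes): the licensor can get 60.87 next round, worth 0.57 × 60.87 = 34.6959 now, so the licensee offers 34.6959, keeping 65.3041.
So by rejecting in round 1, the licensee gets 65.3041 next round, worth 0.91 × 65.3041 = 59.426731 now.
Offer 49 < 59.426731, so the licensee rejects.

Reject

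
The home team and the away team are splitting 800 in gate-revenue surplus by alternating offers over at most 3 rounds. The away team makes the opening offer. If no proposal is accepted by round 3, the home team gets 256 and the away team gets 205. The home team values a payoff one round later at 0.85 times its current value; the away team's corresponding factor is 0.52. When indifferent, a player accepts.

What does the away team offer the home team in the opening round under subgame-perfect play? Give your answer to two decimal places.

439.55

Round 3 (the away team proposes): the home team gets 256 if talks fail, so the away team offers 256 and keeps 544.
Round 2 (the home team proposes): the away team can get 544 next round, worth 0.52 × 544 = 282.88 now; the home team offers that and keeps 517.12.
Round 1 (the away team proposes): the home team can get 517.12 next round, worth 0.85 × 517.12 = 439.552 now, so the away team offers 439.552, keeping 360.448.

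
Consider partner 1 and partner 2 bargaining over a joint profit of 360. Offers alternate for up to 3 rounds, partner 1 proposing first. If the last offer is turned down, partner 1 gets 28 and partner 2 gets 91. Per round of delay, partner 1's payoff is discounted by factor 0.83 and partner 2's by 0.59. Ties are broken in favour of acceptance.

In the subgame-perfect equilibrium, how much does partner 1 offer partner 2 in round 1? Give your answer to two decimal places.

Round 3 (partner 1 proposes): partner 2 gets 91 if talks fail, so partner 1 offers 91 and keeps 269.
Round 2 (partner 2 proposes): partner 1 can get 269 next round, worth 0.83 × 269 = 223.27 now. Partner 2 offers 223.27 and keeps 360 − 223.27 = 136.73.
Round 1 (partner 1 proposes): partner 2 can get 136.73 next round, worth 0.59 × 136.73 = 80.6707 now; partner 1 offers that and keeps 279.3293.

80.67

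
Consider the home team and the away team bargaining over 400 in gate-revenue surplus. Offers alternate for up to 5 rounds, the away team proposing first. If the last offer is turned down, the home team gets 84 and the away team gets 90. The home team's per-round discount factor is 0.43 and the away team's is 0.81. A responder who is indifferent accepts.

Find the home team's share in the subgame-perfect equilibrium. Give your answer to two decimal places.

54.25

Work backward from the last round.
Round 5 (the away team proposes): the home team gets 84 if talks fail, so the away team offers 84 and keeps 316.
Round 4 (the home team proposes): the away team can get 316 next round, worth 0.81 × 316 = 255.96 now; the home team offers that and keeps 144.04.
Round 3 (the away team proposes): the home team can get 144.04 next round, worth 0.43 × 144.04 = 61.9372 now. The away team offers 61.9372 and keeps 400 − 61.9372 = 338.0628.
Round 2 (the home team proposes): the away team can get 338.0628 next round, worth 0.81 × 338.0628 = 273.830868 now. The home team offers 273.830868 and keeps 400 − 273.830868 = 126.169132.
Round 1 (the away team proposes): the home team can get 126.169132 next round, worth 0.43 × 126.169132 = 54.25272676 now; the away team offers that and keeps 345.74727324.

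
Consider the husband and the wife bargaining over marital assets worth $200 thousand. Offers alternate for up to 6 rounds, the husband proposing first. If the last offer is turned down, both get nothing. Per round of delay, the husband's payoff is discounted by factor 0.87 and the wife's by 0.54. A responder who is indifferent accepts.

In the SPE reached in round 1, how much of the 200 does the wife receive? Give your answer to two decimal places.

Round 6 (the wife proposes): rejection yields 0 for the husband; the wife offers 0 and keeps 200.
Round 5 (the husband proposes): the wife can get 200 next round, worth 0.54 × 200 = 108 now. The husband offers 108 and keeps 200 − 108 = 92.
Round 4 (the wife proposes): the husband can get 92 next round, worth 0.87 × 92 = 80.04 now. The wife offers 80.04 and keeps 200 − 80.04 = 119.96.
Round 3 (the husband proposes): the wife can get 119.96 next round, worth 0.54 × 119.96 = 64.7784 now, so the husband offers 64.7784, keeping 135.2216.
Round 2 (the wife proposes): the husband can get 135.2216 next round, worth 0.87 × 135.2216 = 117.642792 now. The wife offers 117.642792 and keeps 200 − 117.642792 = 82.357208.
Round 1 (the husband proposes): the wife can get 82.357208 next round, worth 0.54 × 82.357208 = 44.47289232 now; the husband offers that and keeps 155.52710768.

44.47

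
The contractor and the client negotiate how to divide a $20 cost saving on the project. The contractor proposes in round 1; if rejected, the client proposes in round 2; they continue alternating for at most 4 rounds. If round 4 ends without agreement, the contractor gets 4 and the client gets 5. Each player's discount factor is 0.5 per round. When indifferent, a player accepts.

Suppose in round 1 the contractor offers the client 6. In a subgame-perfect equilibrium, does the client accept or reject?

Reject

Work out the client's continuation value if the offer is rejected.
Round 4 (the client proposes): the contractor gets 4 if talks fail, so the client offers 4 and keeps 16.
Round 3 (the contractor proposes): the client can get 16 next round, worth 0.5 × 16 = 8 now; the contractor offers that and keeps 12.
Round 2 (the client proposes): the contractor can get 12 next round, worth 0.5 × 12 = 6 now; the client offers that and keeps 14.
So by rejecting in round 1, the client gets 14 next round, worth 0.5 × 14 = 7 now.
Offer 6 < 7, so the client rejects.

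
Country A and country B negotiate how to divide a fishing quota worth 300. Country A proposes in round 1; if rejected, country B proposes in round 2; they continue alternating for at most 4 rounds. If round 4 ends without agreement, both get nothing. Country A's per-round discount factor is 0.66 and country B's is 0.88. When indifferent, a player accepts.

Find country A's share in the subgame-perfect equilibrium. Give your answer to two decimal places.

56.91

Round 4 (country B proposes): rejection yields 0 for country A; country B offers 0 and keeps 300.
Round 3 (country A proposes): country B can get 300 next round, worth 0.88 × 300 = 264 now. Country A offers 264 and keeps 300 − 264 = 36.
Round 2 (country B proposes): country A can get 36 next round, worth 0.66 × 36 = 23.76 now; country B offers that and keeps 276.24.
Round 1 (country A proposes): country B can get 276.24 next round, worth 0.88 × 276.24 = 243.0912 now; country A offers that and keeps 56.9088.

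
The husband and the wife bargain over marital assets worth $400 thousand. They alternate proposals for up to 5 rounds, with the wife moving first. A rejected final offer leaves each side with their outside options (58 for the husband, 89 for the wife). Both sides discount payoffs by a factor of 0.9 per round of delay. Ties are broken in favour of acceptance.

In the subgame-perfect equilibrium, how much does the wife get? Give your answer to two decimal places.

296.79

Solve by backward induction from round 5.
Round 5 (the wife proposes): the husband gets 58 if talks fail, so the wife offers 58 and keeps 342.
Round 4 (the husband proposes): the wife can get 342 next round, worth 0.9 × 342 = 307.8 now. The husband offers 307.8 and keeps 400 − 307.8 = 92.2.
Round 3 (the wife proposes): the husband can get 92.2 next round, worth 0.9 × 92.2 = 82.98 now; the wife offers that and keeps 317.02.
Round 2 (the husband proposes): the wife can get 317.02 next round, worth 0.9 × 317.02 = 285.318 now, so the husband offers 285.318, keeping 114.682.
Round 1 (the wife proposes): the husband can get 114.682 next round, worth 0.9 × 114.682 = 103.2138 now. The wife offers 103.2138 and keeps 400 − 103.2138 = 296.7862.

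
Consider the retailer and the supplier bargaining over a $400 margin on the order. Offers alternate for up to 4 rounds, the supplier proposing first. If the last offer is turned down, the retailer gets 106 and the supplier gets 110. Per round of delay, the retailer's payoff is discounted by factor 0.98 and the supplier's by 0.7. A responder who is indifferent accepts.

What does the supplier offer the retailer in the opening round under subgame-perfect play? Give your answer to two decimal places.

Round 4 (the retailer proposes): the supplier gets 110 if talks fail, so the retailer offers 110 and keeps 290.
Round 3 (the supplier proposes): the retailer can get 290 next round, worth 0.98 × 290 = 284.2 now, so the supplier offers 284.2, keeping 115.8.
Round 2 (the retailer proposes): the supplier can get 115.8 next round, worth 0.7 × 115.8 = 81.06 now, so the retailer offers 81.06, keeping 318.94.
Round 1 (the supplier proposes): the retailer can get 318.94 next round, worth 0.98 × 318.94 = 312.5612 now; the supplier offers that and keeps 87.4388.

312.56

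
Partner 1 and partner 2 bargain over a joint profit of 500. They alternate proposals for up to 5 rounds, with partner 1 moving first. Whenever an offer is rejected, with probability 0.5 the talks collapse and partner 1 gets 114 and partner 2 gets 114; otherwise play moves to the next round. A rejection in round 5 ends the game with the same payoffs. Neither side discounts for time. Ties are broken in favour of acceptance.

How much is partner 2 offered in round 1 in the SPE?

By backward induction:
Round 5 (partner 1 proposes): partner 2 gets 114 if talks fail, so partner 1 offers 114 and keeps 386.
Round 4 (partner 2 proposes): rejecting gives partner 1 an expected 0.5 × 386 + 0.5 × 114 = 250. Partner 2 offers 250 and keeps 500 − 250 = 250.
Round 3 (partner 1 proposes): rejecting gives partner 2 an expected 0.5 × 250 + 0.5 × 114 = 182; partner 1 offers that and keeps 318.
Round 2 (partner 2 proposes): rejecting gives partner 1 an expected 0.5 × 318 + 0.5 × 114 = 216; partner 2 offers that and keeps 284.
Round 1 (partner 1 proposes): rejecting gives partner 2 an expected 0.5 × 284 + 0.5 × 114 = 199; partner 1 offers that and keeps 301.

199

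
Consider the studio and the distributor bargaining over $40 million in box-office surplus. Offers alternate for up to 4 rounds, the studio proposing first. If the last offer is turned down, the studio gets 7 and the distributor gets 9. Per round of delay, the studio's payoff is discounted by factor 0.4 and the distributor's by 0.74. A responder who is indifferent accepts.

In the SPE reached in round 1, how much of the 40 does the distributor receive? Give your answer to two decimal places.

Round 4 (the distributor proposes): the studio gets 7 if talks fail, so the distributor offers 7 and keeps 33.
Round 3 (the studio proposes): the distributor can get 33 next round, worth 0.74 × 33 = 24.42 now. The studio offers 24.42 and keeps 40 − 24.42 = 15.58.
Round 2 (the distributor proposes): the studio can get 15.58 next round, worth 0.4 × 15.58 = 6.232 now, so the distributor offers 6.232, keeping 33.768.
Round 1 (the studio proposes): the distributor can get 33.768 next round, worth 0.74 × 33.768 = 24.98832 now, so the studio offers 24.98832, keeping 15.01168.

24.99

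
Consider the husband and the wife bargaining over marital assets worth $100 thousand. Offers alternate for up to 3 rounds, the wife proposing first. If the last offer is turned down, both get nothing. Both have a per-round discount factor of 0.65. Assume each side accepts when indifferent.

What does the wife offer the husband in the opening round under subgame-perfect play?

Round 3 (the wife proposes): rejection yields 0 for the husband; the wife offers 0 and keeps 100.
Round 2 (the husband proposes): the wife can get 100 next round, worth 0.65 × 100 = 65 now. The husband offers 65 and keeps 100 − 65 = 35.
Round 1 (the wife proposes): the husband can get 35 next round, worth 0.65 × 35 = 22.75 now, so the wife offers 22.75, keeping 77.25.

22.75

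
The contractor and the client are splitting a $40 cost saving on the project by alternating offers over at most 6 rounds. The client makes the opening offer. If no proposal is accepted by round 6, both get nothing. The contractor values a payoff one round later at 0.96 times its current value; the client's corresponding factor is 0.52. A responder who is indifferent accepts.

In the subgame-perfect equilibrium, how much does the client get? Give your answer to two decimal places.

2.80

Round 6 (the contractor proposes): the client will accept anything ≥ 0, so the contractor offers 0 and keeps 40.
Round 5 (the client proposes): the contractor can get 40 next round, worth 0.96 × 40 = 38.4 now. The client offers 38.4 and keeps 40 − 38.4 = 1.6.
Round 4 (the contractor proposes): the client can get 1.6 next round, worth 0.52 × 1.6 = 0.832 now; the contractor offers that and keeps 39.168.
Round 3 (the client proposes): the contractor can get 39.168 next round, worth 0.96 × 39.168 = 37.60128 now. The client offers 37.60128 and keeps 40 − 37.60128 = 2.39872.
Round 2 (the contractor proposes): the client can get 2.39872 next round, worth 0.52 × 2.39872 = 1.2473344 now; the contractor offers that and keeps 38.7526656.
Round 1 (the client proposes): the contractor can get 38.7526656 next round, worth 0.96 × 38.7526656 = 37.202558976 now. The client offers 37.202558976 and keeps 40 − 37.202558976 = 2.797441024.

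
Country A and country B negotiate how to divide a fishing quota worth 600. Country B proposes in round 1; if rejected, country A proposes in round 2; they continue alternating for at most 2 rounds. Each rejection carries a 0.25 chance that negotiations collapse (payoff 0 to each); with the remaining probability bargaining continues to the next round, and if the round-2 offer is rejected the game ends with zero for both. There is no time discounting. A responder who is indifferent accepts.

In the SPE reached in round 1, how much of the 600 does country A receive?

Round 2 (country A proposes): country B will accept anything ≥ 0, so country A offers 0 and keeps 600.
Round 1 (country B proposes): rejecting gives country A an expected 0.75 × 600 = 450. Country B offers 450 and keeps 600 − 450 = 150.

450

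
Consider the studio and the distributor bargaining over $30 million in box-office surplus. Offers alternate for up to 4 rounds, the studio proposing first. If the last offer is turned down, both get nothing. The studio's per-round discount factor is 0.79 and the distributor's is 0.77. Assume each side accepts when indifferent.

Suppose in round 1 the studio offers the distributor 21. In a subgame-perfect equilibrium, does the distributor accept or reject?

Accept

Round 4 (the distributor proposes): rejection yields 0 for the studio; the distributor offers 0 and keeps 30.
Round 3 (the studio proposes): the distributor can get 30 next round, worth 0.77 × 30 = 23.1 now. The studio offers 23.1 and keeps 30 − 23.1 = 6.9.
Round 2 (the distributor proposes): the studio can get 6.9 next round, worth 0.79 × 6.9 = 5.451 now; the distributor offers that and keeps 24.549.
So by rejecting in round 1, the distributor gets 24.549 next round, worth 0.77 × 24.549 = 18.90273 now.
Offer 21 ≥ 18.90273, so the distributor accepts.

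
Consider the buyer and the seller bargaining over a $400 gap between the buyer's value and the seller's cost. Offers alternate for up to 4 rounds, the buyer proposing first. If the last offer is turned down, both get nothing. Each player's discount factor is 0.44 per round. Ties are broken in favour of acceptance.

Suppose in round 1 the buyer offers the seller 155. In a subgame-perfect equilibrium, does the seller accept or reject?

Round 4 (the seller proposes): the buyer will accept anything ≥ 0, so the seller offers 0 and keeps 400.
Round 3 (the buyer proposes): the seller can get 400 next round, worth 0.44 × 400 = 176 now; the buyer offers that and keeps 224.
Round 2 (the seller proposes): the buyer can get 224 next round, worth 0.44 × 224 = 98.56 now, so the seller offers 98.56, keeping 301.44.
So by rejecting in round 1, the seller gets 301.44 next round, worth 0.44 × 301.44 = 132.6336 now.
Offer 155 ≥ 132.6336, so the seller accepts.

Accept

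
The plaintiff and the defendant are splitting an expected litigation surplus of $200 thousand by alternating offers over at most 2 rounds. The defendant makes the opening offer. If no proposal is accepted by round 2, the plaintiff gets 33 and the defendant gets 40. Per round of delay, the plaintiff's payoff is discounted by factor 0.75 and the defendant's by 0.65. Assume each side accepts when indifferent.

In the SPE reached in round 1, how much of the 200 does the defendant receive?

Work backward from the last round.
Round 2 (the plaintiff proposes): the defendant gets 40 if talks fail, so the plaintiff offers 40 and keeps 160.
Round 1 (the defendant proposes): the plaintiff can get 160 next round, worth 0.75 × 160 = 120 now, so the defendant offers 120, keeping 80.

80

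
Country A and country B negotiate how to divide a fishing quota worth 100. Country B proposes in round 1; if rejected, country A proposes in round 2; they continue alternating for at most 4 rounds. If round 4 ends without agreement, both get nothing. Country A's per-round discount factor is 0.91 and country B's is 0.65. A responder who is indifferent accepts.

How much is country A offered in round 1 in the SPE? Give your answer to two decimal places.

85.68

Round 4 (country A proposes): country B will accept anything ≥ 0, so country A offers 0 and keeps 100.
Round 3 (country B proposes): country A can get 100 next round, worth 0.91 × 100 = 91 now, so country B offers 91, keeping 9.
Round 2 (country A proposes): country B can get 9 next round, worth 0.65 × 9 = 5.85 now; country A offers that and keeps 94.15.
Round 1 (country B proposes): country A can get 94.15 next round, worth 0.91 × 94.15 = 85.6765 now, so country B offers 85.6765, keeping 14.3235.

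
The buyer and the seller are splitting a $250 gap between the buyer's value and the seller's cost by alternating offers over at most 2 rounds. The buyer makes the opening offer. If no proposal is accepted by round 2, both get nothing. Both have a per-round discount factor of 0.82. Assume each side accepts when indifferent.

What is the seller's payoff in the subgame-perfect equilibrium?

205

Round 2 (the seller proposes): the buyer will accept anything ≥ 0, so the seller offers 0 and keeps 250.
Round 1 (the buyer proposes): the seller can get 250 next round, worth 0.82 × 250 = 205 now. The buyer offers 205 and keeps 250 − 205 = 45.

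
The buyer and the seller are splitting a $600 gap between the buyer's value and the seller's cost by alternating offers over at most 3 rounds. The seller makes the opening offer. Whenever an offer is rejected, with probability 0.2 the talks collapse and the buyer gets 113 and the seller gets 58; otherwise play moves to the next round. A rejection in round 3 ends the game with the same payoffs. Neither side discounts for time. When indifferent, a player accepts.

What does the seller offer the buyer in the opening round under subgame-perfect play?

181.64

Round 3 (the seller proposes): the buyer gets 113 if talks fail, so the seller offers 113 and keeps 487.
Round 2 (the buyer proposes): rejecting gives the seller an expected 0.8 × 487 + 0.2 × 58 = 401.2, so the buyer offers 401.2, keeping 198.8.
Round 1 (the seller proposes): rejecting gives the buyer an expected 0.8 × 198.8 + 0.2 × 113 = 181.64, so the seller offers 181.64, keeping 418.36.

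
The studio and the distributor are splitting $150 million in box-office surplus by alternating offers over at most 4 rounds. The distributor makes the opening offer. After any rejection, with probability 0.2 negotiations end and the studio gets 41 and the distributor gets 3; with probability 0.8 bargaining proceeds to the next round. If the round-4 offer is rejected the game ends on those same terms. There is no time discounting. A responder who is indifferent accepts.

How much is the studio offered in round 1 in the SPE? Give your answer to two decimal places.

112.23

Round 4 (the studio proposes): the distributor gets 3 if talks fail, so the studio offers 3 and keeps 147.
Round 3 (the distributor proposes): rejecting gives the studio an expected 0.8 × 147 + 0.2 × 41 = 125.8, so the distributor offers 125.8, keeping 24.2.
Round 2 (the studio proposes): rejecting gives the distributor an expected 0.8 × 24.2 + 0.2 × 3 = 19.96. The studio offers 19.96 and keeps 150 − 19.96 = 130.04.
Round 1 (the distributor proposes): rejecting gives the studio an expected 0.8 × 130.04 + 0.2 × 41 = 112.232. The distributor offers 112.232 and keeps 150 − 112.232 = 37.768.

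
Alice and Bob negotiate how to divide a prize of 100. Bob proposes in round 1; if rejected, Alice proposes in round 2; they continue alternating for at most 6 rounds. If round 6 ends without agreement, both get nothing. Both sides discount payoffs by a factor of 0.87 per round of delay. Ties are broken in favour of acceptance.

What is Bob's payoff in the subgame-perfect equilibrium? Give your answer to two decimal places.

Work backward from the last round.
Round 6 (Alice proposes): Bob will accept anything ≥ 0, so Alice offers 0 and keeps 100.
Round 5 (Bob proposes): Alice can get 100 next round, worth 0.87 × 100 = 87 now; Bob offers that and keeps 13.
Round 4 (Alice proposes): Bob can get 13 next round, worth 0.87 × 13 = 11.31 now; Alice offers that and keeps 88.69.
Round 3 (Bob proposes): Alice can get 88.69 next round, worth 0.87 × 88.69 = 77.1603 now. Bob offers 77.1603 and keeps 100 − 77.1603 = 22.8397.
Round 2 (Alice proposes): Bob can get 22.8397 next round, worth 0.87 × 22.8397 = 19.870539 now. Alice offers 19.870539 and keeps 100 − 19.870539 = 80.129461.
Round 1 (Bob proposes): Alice can get 80.129461 next round, worth 0.87 × 80.129461 = 69.71263107 now, so Bob offers 69.71263107, keeping 30.28736893.

30.29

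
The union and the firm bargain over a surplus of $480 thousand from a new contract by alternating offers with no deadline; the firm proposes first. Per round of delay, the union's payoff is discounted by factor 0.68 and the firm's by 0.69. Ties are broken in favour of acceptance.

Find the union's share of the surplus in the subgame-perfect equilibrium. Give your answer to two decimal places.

In a stationary SPE each proposer offers the other exactly their discounted continuation value.
If the firm keeps x when proposing and the union keeps y when proposing, then x = 480 − 0.68y and y = 480 − 0.69x.
Solving: x = 480(1 − 0.68) / (1 − 0.69·0.68) = 153.6 / 0.5308 ≈ 289.3745.
The union gets 480 − 289.3745 ≈ 190.6255.

190.63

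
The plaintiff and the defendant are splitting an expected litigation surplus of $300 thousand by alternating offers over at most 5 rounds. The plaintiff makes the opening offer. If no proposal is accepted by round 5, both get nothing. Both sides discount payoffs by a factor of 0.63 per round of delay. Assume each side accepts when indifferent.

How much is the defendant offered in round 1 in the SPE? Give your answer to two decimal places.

By backward induction:
Round 5 (the plaintiff proposes): the defendant will accept anything ≥ 0, so the plaintiff offers 0 and keeps 300.
Round 4 (the defendant proposes): the plaintiff can get 300 next round, worth 0.63 × 300 = 189 now. The defendant offers 189 and keeps 300 − 189 = 111.
Round 3 (the plaintiff proposes): the defendant can get 111 next round, worth 0.63 × 111 = 69.93 now. The plaintiff offers 69.93 and keeps 300 − 69.93 = 230.07.
Round 2 (the defendant proposes): the plaintiff can get 230.07 next round, worth 0.63 × 230.07 = 144.9441 now; the defendant offers that and keeps 155.0559.
Round 1 (the plaintiff proposes): the defendant can get 155.0559 next round, worth 0.63 × 155.0559 = 97.685217 now; the plaintiff offers that and keeps 202.314783.

97.69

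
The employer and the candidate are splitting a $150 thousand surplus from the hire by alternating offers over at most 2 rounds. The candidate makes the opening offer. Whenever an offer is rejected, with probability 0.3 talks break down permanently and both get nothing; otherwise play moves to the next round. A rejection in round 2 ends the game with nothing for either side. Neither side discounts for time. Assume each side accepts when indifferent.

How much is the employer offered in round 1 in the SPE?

105

Round 2 (the employer proposes): the candidate will accept anything ≥ 0, so the employer offers 0 and keeps 150.
Round 1 (the candidate proposes): rejecting gives the employer an expected 0.7 × 150 = 105; the candidate offers that and keeps 45.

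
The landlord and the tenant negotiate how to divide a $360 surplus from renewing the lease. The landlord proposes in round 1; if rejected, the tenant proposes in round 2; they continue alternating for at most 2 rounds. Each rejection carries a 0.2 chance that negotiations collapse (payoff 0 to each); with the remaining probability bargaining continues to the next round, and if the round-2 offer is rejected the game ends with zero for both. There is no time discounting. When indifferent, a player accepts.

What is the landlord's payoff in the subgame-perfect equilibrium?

72

Round 2 (the tenant proposes): the landlord will accept anything ≥ 0, so the tenant offers 0 and keeps 360.
Round 1 (the landlord proposes): rejecting gives the tenant an expected 0.8 × 360 = 288; the landlord offers that and keeps 72.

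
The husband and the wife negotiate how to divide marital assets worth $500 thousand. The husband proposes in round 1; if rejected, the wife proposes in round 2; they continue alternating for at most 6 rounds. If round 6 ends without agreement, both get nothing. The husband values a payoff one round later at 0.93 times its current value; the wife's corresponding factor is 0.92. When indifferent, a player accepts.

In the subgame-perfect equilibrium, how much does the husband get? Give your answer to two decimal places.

Round 6 (the wife proposes): rejection yields 0 for the husband; the wife offers 0 and keeps 500.
Round 5 (the husband proposes): the wife can get 500 next round, worth 0.92 × 500 = 460 now. The husband offers 460 and keeps 500 − 460 = 40.
Round 4 (the wife proposes): the husband can get 40 next round, worth 0.93 × 40 = 37.2 now; the wife offers that and keeps 462.8.
Round 3 (the husband proposes): the wife can get 462.8 next round, worth 0.92 × 462.8 = 425.776 now; the husband offers that and keeps 74.224.
Round 2 (the wife proposes): the husband can get 74.224 next round, worth 0.93 × 74.224 = 69.02832 now; the wife offers that and keeps 430.97168.
Round 1 (the husband proposes): the wife can get 430.97168 next round, worth 0.92 × 430.97168 = 396.4939456 now. The husband offers 396.4939456 and keeps 500 − 396.4939456 = 103.5060544.

103.51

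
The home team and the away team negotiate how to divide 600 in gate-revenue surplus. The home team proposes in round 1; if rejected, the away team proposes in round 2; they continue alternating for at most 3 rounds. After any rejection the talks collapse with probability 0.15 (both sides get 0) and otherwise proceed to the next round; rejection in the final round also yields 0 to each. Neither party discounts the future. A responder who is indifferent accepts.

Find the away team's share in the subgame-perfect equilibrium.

76.5

Round 3 (the home team proposes): rejection yields 0 for the away team; the home team offers 0 and keeps 600.
Round 2 (the away team proposes): rejecting gives the home team an expected 0.85 × 600 = 510. The away team offers 510 and keeps 600 − 510 = 90.
Round 1 (the home team proposes): rejecting gives the away team an expected 0.85 × 90 = 76.5. The home team offers 76.5 and keeps 600 − 76.5 = 523.5.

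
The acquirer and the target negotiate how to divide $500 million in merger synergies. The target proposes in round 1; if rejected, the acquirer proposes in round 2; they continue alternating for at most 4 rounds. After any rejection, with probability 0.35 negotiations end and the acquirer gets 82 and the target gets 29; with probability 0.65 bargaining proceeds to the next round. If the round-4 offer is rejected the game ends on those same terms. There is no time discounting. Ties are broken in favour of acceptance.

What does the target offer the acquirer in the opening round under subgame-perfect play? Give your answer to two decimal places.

277.33

Round 4 (the acquirer proposes): the target gets 29 if talks fail, so the acquirer offers 29 and keeps 471.
Round 3 (the target proposes): rejecting gives the acquirer an expected 0.65 × 471 + 0.35 × 82 = 334.85, so the target offers 334.85, keeping 165.15.
Round 2 (the acquirer proposes): rejecting gives the target an expected 0.65 × 165.15 + 0.35 × 29 = 117.4975. The acquirer offers 117.4975 and keeps 500 − 117.4975 = 382.5025.
Round 1 (the target proposes): rejecting gives the acquirer an expected 0.65 × 382.5025 + 0.35 × 82 = 277.326625. The target offers 277.326625 and keeps 500 − 277.326625 = 222.673375.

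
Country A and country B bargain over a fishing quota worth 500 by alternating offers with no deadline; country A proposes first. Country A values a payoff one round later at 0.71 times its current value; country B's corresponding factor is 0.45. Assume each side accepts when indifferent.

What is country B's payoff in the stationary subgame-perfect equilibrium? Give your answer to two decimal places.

95.89

Let x be country A's share when country A proposes and y be country B's share when country B proposes.
Country B accepts iff offered ≥ 0.45·y, so x = 500 − 0.45y. Symmetrically y = 500 − 0.71x.
Substituting: x = 500 − 0.45(500 − 0.71x), giving x(1 − 0.71·0.45) = 500(1 − 0.45).
So x = 500 × 0.55 / 0.6805 ≈ 404.1146, and country B receives 500 − x ≈ 95.8854.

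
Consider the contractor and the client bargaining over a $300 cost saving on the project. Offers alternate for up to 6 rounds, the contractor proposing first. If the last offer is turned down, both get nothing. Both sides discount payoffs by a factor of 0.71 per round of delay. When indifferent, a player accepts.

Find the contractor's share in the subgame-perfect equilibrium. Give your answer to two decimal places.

Work backward from the last round.
Round 6 (the client proposes): the contractor will accept anything ≥ 0, so the client offers 0 and keeps 300.
Round 5 (the contractor proposes): the client can get 300 next round, worth 0.71 × 300 = 213 now. The contractor offers 213 and keeps 300 − 213 = 87.
Round 4 (the client proposes): the contractor can get 87 next round, worth 0.71 × 87 = 61.77 now; the client offers that and keeps 238.23.
Round 3 (the contractor proposes): the client can get 238.23 next round, worth 0.71 × 238.23 = 169.1433 now, so the contractor offers 169.1433, keeping 130.8567.
Round 2 (the client proposes): the contractor can get 130.8567 next round, worth 0.71 × 130.8567 = 92.908257 now, so the client offers 92.908257, keeping 207.091743.
Round 1 (the contractor proposes): the client can get 207.091743 next round, worth 0.71 × 207.091743 = 147.03513753 now; the contractor offers that and keeps 152.96486247.

152.96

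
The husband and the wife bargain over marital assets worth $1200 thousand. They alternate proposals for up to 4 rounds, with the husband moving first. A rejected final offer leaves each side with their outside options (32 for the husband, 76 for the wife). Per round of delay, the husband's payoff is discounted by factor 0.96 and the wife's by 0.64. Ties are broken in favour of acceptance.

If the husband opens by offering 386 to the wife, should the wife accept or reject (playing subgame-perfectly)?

Round 4 (the wife proposes): the husband gets 32 if talks fail, so the wife offers 32 and keeps 1168.
Round 3 (the husband proposes): the wife can get 1168 next round, worth 0.64 × 1168 = 747.52 now; the husband offers that and keeps 452.48.
Round 2 (the wife proposes): the husband can get 452.48 next round, worth 0.96 × 452.48 = 434.3808 now; the wife offers that and keeps 765.6192.
So by rejecting in round 1, the wife gets 765.6192 next round, worth 0.64 × 765.6192 = 489.996288 now.
Offer 386 < 489.996288, so the wife rejects.

Reject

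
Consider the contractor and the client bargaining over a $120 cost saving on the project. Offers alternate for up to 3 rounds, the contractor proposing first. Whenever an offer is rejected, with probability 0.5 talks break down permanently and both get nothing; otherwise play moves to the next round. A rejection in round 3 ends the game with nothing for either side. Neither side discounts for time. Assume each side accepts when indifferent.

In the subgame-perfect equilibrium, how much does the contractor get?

90

By backward induction:
Round 3 (the contractor proposes): rejection yields 0 for the client; the contractor offers 0 and keeps 120.
Round 2 (the client proposes): rejecting gives the contractor an expected 0.5 × 120 = 60; the client offers that and keeps 60.
Round 1 (the contractor proposes): rejecting gives the client an expected 0.5 × 60 = 30; the contractor offers that and keeps 90.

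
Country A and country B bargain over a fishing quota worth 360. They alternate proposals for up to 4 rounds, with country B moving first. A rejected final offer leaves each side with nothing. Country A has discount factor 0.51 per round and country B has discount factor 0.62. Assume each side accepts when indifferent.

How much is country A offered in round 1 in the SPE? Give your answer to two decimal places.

127.82

Round 4 (country A proposes): rejection yields 0 for country B; country A offers 0 and keeps 360.
Round 3 (country B proposes): country A can get 360 next round, worth 0.51 × 360 = 183.6 now, so country B offers 183.6, keeping 176.4.
Round 2 (country A proposes): country B can get 176.4 next round, worth 0.62 × 176.4 = 109.368 now; country A offers that and keeps 250.632.
Round 1 (country B proposes): country A can get 250.632 next round, worth 0.51 × 250.632 = 127.82232 now, so country B offers 127.82232, keeping 232.17768.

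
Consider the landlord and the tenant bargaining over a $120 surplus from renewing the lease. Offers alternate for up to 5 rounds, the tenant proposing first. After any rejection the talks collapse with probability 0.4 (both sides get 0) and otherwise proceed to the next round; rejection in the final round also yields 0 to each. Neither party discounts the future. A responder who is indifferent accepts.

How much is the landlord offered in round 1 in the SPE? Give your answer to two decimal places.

Round 5 (the tenant proposes): rejection yields 0 for the landlord; the tenant offers 0 and keeps 120.
Round 4 (the landlord proposes): rejecting gives the tenant an expected 0.6 × 120 = 72, so the landlord offers 72, keeping 48.
Round 3 (the tenant proposes): rejecting gives the landlord an expected 0.6 × 48 = 28.8; the tenant offers that and keeps 91.2.
Round 2 (the landlord proposes): rejecting gives the tenant an expected 0.6 × 91.2 = 54.72, so the landlord offers 54.72, keeping 65.28.
Round 1 (the tenant proposes): rejecting gives the landlord an expected 0.6 × 65.28 = 39.168, so the tenant offers 39.168, keeping 80.832.

39.17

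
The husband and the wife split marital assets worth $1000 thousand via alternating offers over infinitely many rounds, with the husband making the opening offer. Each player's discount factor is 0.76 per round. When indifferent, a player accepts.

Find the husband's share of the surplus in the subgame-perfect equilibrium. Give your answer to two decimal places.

When the husband proposes, the wife accepts any offer worth at least 0.76 times what the wife would get by proposing next round; and vice versa.
This gives x = 1000 − 0.76y and y = 1000 − 0.76x, where x and y are each side's share when it proposes.
Hence (1 − 0.76·0.76)x = 1000(1 − 0.76), i.e. 0.4224·x = 240.
x ≈ 568.1818; the wife's share is 1000 − x ≈ 431.8182.

568.18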